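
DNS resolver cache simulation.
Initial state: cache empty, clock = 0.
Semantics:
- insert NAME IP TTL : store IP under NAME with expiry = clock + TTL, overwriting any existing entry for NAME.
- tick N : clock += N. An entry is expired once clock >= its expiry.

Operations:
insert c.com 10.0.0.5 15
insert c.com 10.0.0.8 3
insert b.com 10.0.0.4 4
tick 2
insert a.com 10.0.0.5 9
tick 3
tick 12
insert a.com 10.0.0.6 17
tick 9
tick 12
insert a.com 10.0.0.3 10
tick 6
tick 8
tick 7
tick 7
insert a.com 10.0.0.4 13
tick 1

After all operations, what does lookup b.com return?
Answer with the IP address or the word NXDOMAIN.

Op 1: insert c.com -> 10.0.0.5 (expiry=0+15=15). clock=0
Op 2: insert c.com -> 10.0.0.8 (expiry=0+3=3). clock=0
Op 3: insert b.com -> 10.0.0.4 (expiry=0+4=4). clock=0
Op 4: tick 2 -> clock=2.
Op 5: insert a.com -> 10.0.0.5 (expiry=2+9=11). clock=2
Op 6: tick 3 -> clock=5. purged={b.com,c.com}
Op 7: tick 12 -> clock=17. purged={a.com}
Op 8: insert a.com -> 10.0.0.6 (expiry=17+17=34). clock=17
Op 9: tick 9 -> clock=26.
Op 10: tick 12 -> clock=38. purged={a.com}
Op 11: insert a.com -> 10.0.0.3 (expiry=38+10=48). clock=38
Op 12: tick 6 -> clock=44.
Op 13: tick 8 -> clock=52. purged={a.com}
Op 14: tick 7 -> clock=59.
Op 15: tick 7 -> clock=66.
Op 16: insert a.com -> 10.0.0.4 (expiry=66+13=79). clock=66
Op 17: tick 1 -> clock=67.
lookup b.com: not in cache (expired or never inserted)

Answer: NXDOMAIN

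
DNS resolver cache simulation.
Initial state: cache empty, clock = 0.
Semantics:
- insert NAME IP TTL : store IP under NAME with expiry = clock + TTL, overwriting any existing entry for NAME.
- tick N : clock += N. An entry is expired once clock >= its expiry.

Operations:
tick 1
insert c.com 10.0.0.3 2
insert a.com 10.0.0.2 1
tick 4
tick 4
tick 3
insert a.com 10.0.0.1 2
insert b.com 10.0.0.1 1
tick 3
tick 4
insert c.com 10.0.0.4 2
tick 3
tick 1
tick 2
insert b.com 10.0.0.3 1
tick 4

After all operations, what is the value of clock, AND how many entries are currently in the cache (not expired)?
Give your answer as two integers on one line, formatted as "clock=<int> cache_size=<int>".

Op 1: tick 1 -> clock=1.
Op 2: insert c.com -> 10.0.0.3 (expiry=1+2=3). clock=1
Op 3: insert a.com -> 10.0.0.2 (expiry=1+1=2). clock=1
Op 4: tick 4 -> clock=5. purged={a.com,c.com}
Op 5: tick 4 -> clock=9.
Op 6: tick 3 -> clock=12.
Op 7: insert a.com -> 10.0.0.1 (expiry=12+2=14). clock=12
Op 8: insert b.com -> 10.0.0.1 (expiry=12+1=13). clock=12
Op 9: tick 3 -> clock=15. purged={a.com,b.com}
Op 10: tick 4 -> clock=19.
Op 11: insert c.com -> 10.0.0.4 (expiry=19+2=21). clock=19
Op 12: tick 3 -> clock=22. purged={c.com}
Op 13: tick 1 -> clock=23.
Op 14: tick 2 -> clock=25.
Op 15: insert b.com -> 10.0.0.3 (expiry=25+1=26). clock=25
Op 16: tick 4 -> clock=29. purged={b.com}
Final clock = 29
Final cache (unexpired): {} -> size=0

Answer: clock=29 cache_size=0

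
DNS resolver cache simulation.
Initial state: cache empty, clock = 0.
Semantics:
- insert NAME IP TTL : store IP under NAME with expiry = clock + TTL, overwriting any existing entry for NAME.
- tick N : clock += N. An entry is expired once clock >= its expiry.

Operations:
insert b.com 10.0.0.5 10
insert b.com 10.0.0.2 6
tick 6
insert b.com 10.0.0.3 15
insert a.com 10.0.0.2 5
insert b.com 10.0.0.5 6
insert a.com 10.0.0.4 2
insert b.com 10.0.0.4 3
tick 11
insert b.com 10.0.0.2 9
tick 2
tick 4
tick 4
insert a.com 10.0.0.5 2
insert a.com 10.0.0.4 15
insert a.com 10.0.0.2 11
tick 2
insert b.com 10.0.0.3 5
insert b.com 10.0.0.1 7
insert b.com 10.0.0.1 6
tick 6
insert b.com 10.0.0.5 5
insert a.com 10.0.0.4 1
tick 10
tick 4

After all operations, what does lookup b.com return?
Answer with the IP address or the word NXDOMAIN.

Answer: NXDOMAIN

Derivation:
Op 1: insert b.com -> 10.0.0.5 (expiry=0+10=10). clock=0
Op 2: insert b.com -> 10.0.0.2 (expiry=0+6=6). clock=0
Op 3: tick 6 -> clock=6. purged={b.com}
Op 4: insert b.com -> 10.0.0.3 (expiry=6+15=21). clock=6
Op 5: insert a.com -> 10.0.0.2 (expiry=6+5=11). clock=6
Op 6: insert b.com -> 10.0.0.5 (expiry=6+6=12). clock=6
Op 7: insert a.com -> 10.0.0.4 (expiry=6+2=8). clock=6
Op 8: insert b.com -> 10.0.0.4 (expiry=6+3=9). clock=6
Op 9: tick 11 -> clock=17. purged={a.com,b.com}
Op 10: insert b.com -> 10.0.0.2 (expiry=17+9=26). clock=17
Op 11: tick 2 -> clock=19.
Op 12: tick 4 -> clock=23.
Op 13: tick 4 -> clock=27. purged={b.com}
Op 14: insert a.com -> 10.0.0.5 (expiry=27+2=29). clock=27
Op 15: insert a.com -> 10.0.0.4 (expiry=27+15=42). clock=27
Op 16: insert a.com -> 10.0.0.2 (expiry=27+11=38). clock=27
Op 17: tick 2 -> clock=29.
Op 18: insert b.com -> 10.0.0.3 (expiry=29+5=34). clock=29
Op 19: insert b.com -> 10.0.0.1 (expiry=29+7=36). clock=29
Op 20: insert b.com -> 10.0.0.1 (expiry=29+6=35). clock=29
Op 21: tick 6 -> clock=35. purged={b.com}
Op 22: insert b.com -> 10.0.0.5 (expiry=35+5=40). clock=35
Op 23: insert a.com -> 10.0.0.4 (expiry=35+1=36). clock=35
Op 24: tick 10 -> clock=45. purged={a.com,b.com}
Op 25: tick 4 -> clock=49.
lookup b.com: not in cache (expired or never inserted)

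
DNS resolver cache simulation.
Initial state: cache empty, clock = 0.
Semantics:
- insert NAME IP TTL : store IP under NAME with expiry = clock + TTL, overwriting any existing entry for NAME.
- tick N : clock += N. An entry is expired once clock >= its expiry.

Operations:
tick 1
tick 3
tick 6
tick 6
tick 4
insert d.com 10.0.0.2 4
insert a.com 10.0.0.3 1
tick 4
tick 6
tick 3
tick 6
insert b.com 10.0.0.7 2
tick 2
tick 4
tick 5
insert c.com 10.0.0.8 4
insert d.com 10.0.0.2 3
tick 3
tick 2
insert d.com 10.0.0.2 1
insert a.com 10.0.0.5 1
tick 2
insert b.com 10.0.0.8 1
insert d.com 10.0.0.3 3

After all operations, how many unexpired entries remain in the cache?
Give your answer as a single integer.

Answer: 2

Derivation:
Op 1: tick 1 -> clock=1.
Op 2: tick 3 -> clock=4.
Op 3: tick 6 -> clock=10.
Op 4: tick 6 -> clock=16.
Op 5: tick 4 -> clock=20.
Op 6: insert d.com -> 10.0.0.2 (expiry=20+4=24). clock=20
Op 7: insert a.com -> 10.0.0.3 (expiry=20+1=21). clock=20
Op 8: tick 4 -> clock=24. purged={a.com,d.com}
Op 9: tick 6 -> clock=30.
Op 10: tick 3 -> clock=33.
Op 11: tick 6 -> clock=39.
Op 12: insert b.com -> 10.0.0.7 (expiry=39+2=41). clock=39
Op 13: tick 2 -> clock=41. purged={b.com}
Op 14: tick 4 -> clock=45.
Op 15: tick 5 -> clock=50.
Op 16: insert c.com -> 10.0.0.8 (expiry=50+4=54). clock=50
Op 17: insert d.com -> 10.0.0.2 (expiry=50+3=53). clock=50
Op 18: tick 3 -> clock=53. purged={d.com}
Op 19: tick 2 -> clock=55. purged={c.com}
Op 20: insert d.com -> 10.0.0.2 (expiry=55+1=56). clock=55
Op 21: insert a.com -> 10.0.0.5 (expiry=55+1=56). clock=55
Op 22: tick 2 -> clock=57. purged={a.com,d.com}
Op 23: insert b.com -> 10.0.0.8 (expiry=57+1=58). clock=57
Op 24: insert d.com -> 10.0.0.3 (expiry=57+3=60). clock=57
Final cache (unexpired): {b.com,d.com} -> size=2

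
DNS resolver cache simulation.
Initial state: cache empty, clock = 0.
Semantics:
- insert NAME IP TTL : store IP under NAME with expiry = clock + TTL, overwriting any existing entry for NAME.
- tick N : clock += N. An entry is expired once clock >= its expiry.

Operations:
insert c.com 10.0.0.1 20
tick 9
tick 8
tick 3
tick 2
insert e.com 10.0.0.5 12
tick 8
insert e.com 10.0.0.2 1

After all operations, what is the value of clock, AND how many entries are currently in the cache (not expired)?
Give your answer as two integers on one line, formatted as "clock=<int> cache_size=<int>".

Op 1: insert c.com -> 10.0.0.1 (expiry=0+20=20). clock=0
Op 2: tick 9 -> clock=9.
Op 3: tick 8 -> clock=17.
Op 4: tick 3 -> clock=20. purged={c.com}
Op 5: tick 2 -> clock=22.
Op 6: insert e.com -> 10.0.0.5 (expiry=22+12=34). clock=22
Op 7: tick 8 -> clock=30.
Op 8: insert e.com -> 10.0.0.2 (expiry=30+1=31). clock=30
Final clock = 30
Final cache (unexpired): {e.com} -> size=1

Answer: clock=30 cache_size=1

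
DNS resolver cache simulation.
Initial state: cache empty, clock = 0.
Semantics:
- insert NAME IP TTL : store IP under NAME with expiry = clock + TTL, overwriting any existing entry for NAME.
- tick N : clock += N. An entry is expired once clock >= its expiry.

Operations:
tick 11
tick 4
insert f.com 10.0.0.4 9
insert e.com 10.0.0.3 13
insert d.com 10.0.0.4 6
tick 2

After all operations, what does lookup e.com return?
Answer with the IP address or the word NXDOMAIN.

Answer: 10.0.0.3

Derivation:
Op 1: tick 11 -> clock=11.
Op 2: tick 4 -> clock=15.
Op 3: insert f.com -> 10.0.0.4 (expiry=15+9=24). clock=15
Op 4: insert e.com -> 10.0.0.3 (expiry=15+13=28). clock=15
Op 5: insert d.com -> 10.0.0.4 (expiry=15+6=21). clock=15
Op 6: tick 2 -> clock=17.
lookup e.com: present, ip=10.0.0.3 expiry=28 > clock=17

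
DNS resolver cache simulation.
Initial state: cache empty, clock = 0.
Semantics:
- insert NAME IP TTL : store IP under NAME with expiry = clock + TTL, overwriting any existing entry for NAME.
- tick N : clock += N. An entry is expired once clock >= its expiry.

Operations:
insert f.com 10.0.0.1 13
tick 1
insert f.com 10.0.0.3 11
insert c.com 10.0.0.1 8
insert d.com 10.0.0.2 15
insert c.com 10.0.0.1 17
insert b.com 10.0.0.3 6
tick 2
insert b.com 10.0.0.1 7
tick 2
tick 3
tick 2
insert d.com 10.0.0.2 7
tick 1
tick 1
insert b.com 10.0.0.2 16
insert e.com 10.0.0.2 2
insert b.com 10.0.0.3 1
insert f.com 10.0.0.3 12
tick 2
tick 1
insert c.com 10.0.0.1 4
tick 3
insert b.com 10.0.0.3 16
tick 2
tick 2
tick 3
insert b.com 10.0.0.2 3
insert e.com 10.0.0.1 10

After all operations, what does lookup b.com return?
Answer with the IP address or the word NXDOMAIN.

Answer: 10.0.0.2

Derivation:
Op 1: insert f.com -> 10.0.0.1 (expiry=0+13=13). clock=0
Op 2: tick 1 -> clock=1.
Op 3: insert f.com -> 10.0.0.3 (expiry=1+11=12). clock=1
Op 4: insert c.com -> 10.0.0.1 (expiry=1+8=9). clock=1
Op 5: insert d.com -> 10.0.0.2 (expiry=1+15=16). clock=1
Op 6: insert c.com -> 10.0.0.1 (expiry=1+17=18). clock=1
Op 7: insert b.com -> 10.0.0.3 (expiry=1+6=7). clock=1
Op 8: tick 2 -> clock=3.
Op 9: insert b.com -> 10.0.0.1 (expiry=3+7=10). clock=3
Op 10: tick 2 -> clock=5.
Op 11: tick 3 -> clock=8.
Op 12: tick 2 -> clock=10. purged={b.com}
Op 13: insert d.com -> 10.0.0.2 (expiry=10+7=17). clock=10
Op 14: tick 1 -> clock=11.
Op 15: tick 1 -> clock=12. purged={f.com}
Op 16: insert b.com -> 10.0.0.2 (expiry=12+16=28). clock=12
Op 17: insert e.com -> 10.0.0.2 (expiry=12+2=14). clock=12
Op 18: insert b.com -> 10.0.0.3 (expiry=12+1=13). clock=12
Op 19: insert f.com -> 10.0.0.3 (expiry=12+12=24). clock=12
Op 20: tick 2 -> clock=14. purged={b.com,e.com}
Op 21: tick 1 -> clock=15.
Op 22: insert c.com -> 10.0.0.1 (expiry=15+4=19). clock=15
Op 23: tick 3 -> clock=18. purged={d.com}
Op 24: insert b.com -> 10.0.0.3 (expiry=18+16=34). clock=18
Op 25: tick 2 -> clock=20. purged={c.com}
Op 26: tick 2 -> clock=22.
Op 27: tick 3 -> clock=25. purged={f.com}
Op 28: insert b.com -> 10.0.0.2 (expiry=25+3=28). clock=25
Op 29: insert e.com -> 10.0.0.1 (expiry=25+10=35). clock=25
lookup b.com: present, ip=10.0.0.2 expiry=28 > clock=25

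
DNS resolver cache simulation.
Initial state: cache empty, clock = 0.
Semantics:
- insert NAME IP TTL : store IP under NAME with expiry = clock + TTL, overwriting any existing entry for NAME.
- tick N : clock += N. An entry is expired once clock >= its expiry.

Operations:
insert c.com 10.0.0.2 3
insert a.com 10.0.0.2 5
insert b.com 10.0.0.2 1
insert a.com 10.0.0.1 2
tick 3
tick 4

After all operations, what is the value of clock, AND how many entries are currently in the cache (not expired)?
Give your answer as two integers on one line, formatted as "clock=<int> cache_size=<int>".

Answer: clock=7 cache_size=0

Derivation:
Op 1: insert c.com -> 10.0.0.2 (expiry=0+3=3). clock=0
Op 2: insert a.com -> 10.0.0.2 (expiry=0+5=5). clock=0
Op 3: insert b.com -> 10.0.0.2 (expiry=0+1=1). clock=0
Op 4: insert a.com -> 10.0.0.1 (expiry=0+2=2). clock=0
Op 5: tick 3 -> clock=3. purged={a.com,b.com,c.com}
Op 6: tick 4 -> clock=7.
Final clock = 7
Final cache (unexpired): {} -> size=0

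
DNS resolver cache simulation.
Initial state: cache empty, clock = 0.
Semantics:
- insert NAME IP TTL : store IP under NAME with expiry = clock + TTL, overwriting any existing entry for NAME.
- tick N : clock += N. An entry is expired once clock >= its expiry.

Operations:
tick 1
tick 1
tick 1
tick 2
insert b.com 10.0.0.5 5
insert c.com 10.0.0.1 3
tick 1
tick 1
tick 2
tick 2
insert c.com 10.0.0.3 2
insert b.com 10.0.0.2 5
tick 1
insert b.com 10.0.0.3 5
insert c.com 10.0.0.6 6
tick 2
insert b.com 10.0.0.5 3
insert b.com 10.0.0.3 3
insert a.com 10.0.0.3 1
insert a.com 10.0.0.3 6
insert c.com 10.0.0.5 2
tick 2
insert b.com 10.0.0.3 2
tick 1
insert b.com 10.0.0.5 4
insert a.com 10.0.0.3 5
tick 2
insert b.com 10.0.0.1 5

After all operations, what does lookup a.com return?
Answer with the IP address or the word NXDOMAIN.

Answer: 10.0.0.3

Derivation:
Op 1: tick 1 -> clock=1.
Op 2: tick 1 -> clock=2.
Op 3: tick 1 -> clock=3.
Op 4: tick 2 -> clock=5.
Op 5: insert b.com -> 10.0.0.5 (expiry=5+5=10). clock=5
Op 6: insert c.com -> 10.0.0.1 (expiry=5+3=8). clock=5
Op 7: tick 1 -> clock=6.
Op 8: tick 1 -> clock=7.
Op 9: tick 2 -> clock=9. purged={c.com}
Op 10: tick 2 -> clock=11. purged={b.com}
Op 11: insert c.com -> 10.0.0.3 (expiry=11+2=13). clock=11
Op 12: insert b.com -> 10.0.0.2 (expiry=11+5=16). clock=11
Op 13: tick 1 -> clock=12.
Op 14: insert b.com -> 10.0.0.3 (expiry=12+5=17). clock=12
Op 15: insert c.com -> 10.0.0.6 (expiry=12+6=18). clock=12
Op 16: tick 2 -> clock=14.
Op 17: insert b.com -> 10.0.0.5 (expiry=14+3=17). clock=14
Op 18: insert b.com -> 10.0.0.3 (expiry=14+3=17). clock=14
Op 19: insert a.com -> 10.0.0.3 (expiry=14+1=15). clock=14
Op 20: insert a.com -> 10.0.0.3 (expiry=14+6=20). clock=14
Op 21: insert c.com -> 10.0.0.5 (expiry=14+2=16). clock=14
Op 22: tick 2 -> clock=16. purged={c.com}
Op 23: insert b.com -> 10.0.0.3 (expiry=16+2=18). clock=16
Op 24: tick 1 -> clock=17.
Op 25: insert b.com -> 10.0.0.5 (expiry=17+4=21). clock=17
Op 26: insert a.com -> 10.0.0.3 (expiry=17+5=22). clock=17
Op 27: tick 2 -> clock=19.
Op 28: insert b.com -> 10.0.0.1 (expiry=19+5=24). clock=19
lookup a.com: present, ip=10.0.0.3 expiry=22 > clock=19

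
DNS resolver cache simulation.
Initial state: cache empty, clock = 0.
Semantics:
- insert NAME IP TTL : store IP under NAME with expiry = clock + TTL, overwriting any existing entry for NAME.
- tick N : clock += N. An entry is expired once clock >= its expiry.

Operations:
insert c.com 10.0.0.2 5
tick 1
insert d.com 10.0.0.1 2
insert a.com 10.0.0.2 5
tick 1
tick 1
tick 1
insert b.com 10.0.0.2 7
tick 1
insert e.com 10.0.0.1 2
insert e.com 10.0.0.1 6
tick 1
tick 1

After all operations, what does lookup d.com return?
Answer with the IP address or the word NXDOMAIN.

Op 1: insert c.com -> 10.0.0.2 (expiry=0+5=5). clock=0
Op 2: tick 1 -> clock=1.
Op 3: insert d.com -> 10.0.0.1 (expiry=1+2=3). clock=1
Op 4: insert a.com -> 10.0.0.2 (expiry=1+5=6). clock=1
Op 5: tick 1 -> clock=2.
Op 6: tick 1 -> clock=3. purged={d.com}
Op 7: tick 1 -> clock=4.
Op 8: insert b.com -> 10.0.0.2 (expiry=4+7=11). clock=4
Op 9: tick 1 -> clock=5. purged={c.com}
Op 10: insert e.com -> 10.0.0.1 (expiry=5+2=7). clock=5
Op 11: insert e.com -> 10.0.0.1 (expiry=5+6=11). clock=5
Op 12: tick 1 -> clock=6. purged={a.com}
Op 13: tick 1 -> clock=7.
lookup d.com: not in cache (expired or never inserted)

Answer: NXDOMAIN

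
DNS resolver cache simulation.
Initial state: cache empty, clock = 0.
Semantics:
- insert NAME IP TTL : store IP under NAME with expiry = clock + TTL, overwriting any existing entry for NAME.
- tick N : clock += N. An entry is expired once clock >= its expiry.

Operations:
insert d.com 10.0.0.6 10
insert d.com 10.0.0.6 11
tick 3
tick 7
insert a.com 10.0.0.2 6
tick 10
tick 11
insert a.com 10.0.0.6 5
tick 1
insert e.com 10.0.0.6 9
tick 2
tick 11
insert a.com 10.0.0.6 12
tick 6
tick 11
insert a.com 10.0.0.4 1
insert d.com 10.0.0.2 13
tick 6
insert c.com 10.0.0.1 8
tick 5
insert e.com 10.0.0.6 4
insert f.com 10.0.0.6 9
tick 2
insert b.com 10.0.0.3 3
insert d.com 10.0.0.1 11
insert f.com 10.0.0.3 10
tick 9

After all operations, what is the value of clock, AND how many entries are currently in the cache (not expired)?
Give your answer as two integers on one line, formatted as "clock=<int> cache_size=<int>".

Answer: clock=84 cache_size=2

Derivation:
Op 1: insert d.com -> 10.0.0.6 (expiry=0+10=10). clock=0
Op 2: insert d.com -> 10.0.0.6 (expiry=0+11=11). clock=0
Op 3: tick 3 -> clock=3.
Op 4: tick 7 -> clock=10.
Op 5: insert a.com -> 10.0.0.2 (expiry=10+6=16). clock=10
Op 6: tick 10 -> clock=20. purged={a.com,d.com}
Op 7: tick 11 -> clock=31.
Op 8: insert a.com -> 10.0.0.6 (expiry=31+5=36). clock=31
Op 9: tick 1 -> clock=32.
Op 10: insert e.com -> 10.0.0.6 (expiry=32+9=41). clock=32
Op 11: tick 2 -> clock=34.
Op 12: tick 11 -> clock=45. purged={a.com,e.com}
Op 13: insert a.com -> 10.0.0.6 (expiry=45+12=57). clock=45
Op 14: tick 6 -> clock=51.
Op 15: tick 11 -> clock=62. purged={a.com}
Op 16: insert a.com -> 10.0.0.4 (expiry=62+1=63). clock=62
Op 17: insert d.com -> 10.0.0.2 (expiry=62+13=75). clock=62
Op 18: tick 6 -> clock=68. purged={a.com}
Op 19: insert c.com -> 10.0.0.1 (expiry=68+8=76). clock=68
Op 20: tick 5 -> clock=73.
Op 21: insert e.com -> 10.0.0.6 (expiry=73+4=77). clock=73
Op 22: insert f.com -> 10.0.0.6 (expiry=73+9=82). clock=73
Op 23: tick 2 -> clock=75. purged={d.com}
Op 24: insert b.com -> 10.0.0.3 (expiry=75+3=78). clock=75
Op 25: insert d.com -> 10.0.0.1 (expiry=75+11=86). clock=75
Op 26: insert f.com -> 10.0.0.3 (expiry=75+10=85). clock=75
Op 27: tick 9 -> clock=84. purged={b.com,c.com,e.com}
Final clock = 84
Final cache (unexpired): {d.com,f.com} -> size=2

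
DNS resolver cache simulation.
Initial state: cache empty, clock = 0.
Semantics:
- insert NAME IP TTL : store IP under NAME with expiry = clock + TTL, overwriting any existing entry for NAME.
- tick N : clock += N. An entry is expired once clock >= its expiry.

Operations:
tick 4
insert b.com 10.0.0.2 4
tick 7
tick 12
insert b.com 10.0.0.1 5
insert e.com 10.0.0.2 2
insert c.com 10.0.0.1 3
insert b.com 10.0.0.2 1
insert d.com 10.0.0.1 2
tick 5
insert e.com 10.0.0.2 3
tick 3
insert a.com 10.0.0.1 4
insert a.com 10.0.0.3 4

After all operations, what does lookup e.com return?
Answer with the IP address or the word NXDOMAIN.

Answer: NXDOMAIN

Derivation:
Op 1: tick 4 -> clock=4.
Op 2: insert b.com -> 10.0.0.2 (expiry=4+4=8). clock=4
Op 3: tick 7 -> clock=11. purged={b.com}
Op 4: tick 12 -> clock=23.
Op 5: insert b.com -> 10.0.0.1 (expiry=23+5=28). clock=23
Op 6: insert e.com -> 10.0.0.2 (expiry=23+2=25). clock=23
Op 7: insert c.com -> 10.0.0.1 (expiry=23+3=26). clock=23
Op 8: insert b.com -> 10.0.0.2 (expiry=23+1=24). clock=23
Op 9: insert d.com -> 10.0.0.1 (expiry=23+2=25). clock=23
Op 10: tick 5 -> clock=28. purged={b.com,c.com,d.com,e.com}
Op 11: insert e.com -> 10.0.0.2 (expiry=28+3=31). clock=28
Op 12: tick 3 -> clock=31. purged={e.com}
Op 13: insert a.com -> 10.0.0.1 (expiry=31+4=35). clock=31
Op 14: insert a.com -> 10.0.0.3 (expiry=31+4=35). clock=31
lookup e.com: not in cache (expired or never inserted)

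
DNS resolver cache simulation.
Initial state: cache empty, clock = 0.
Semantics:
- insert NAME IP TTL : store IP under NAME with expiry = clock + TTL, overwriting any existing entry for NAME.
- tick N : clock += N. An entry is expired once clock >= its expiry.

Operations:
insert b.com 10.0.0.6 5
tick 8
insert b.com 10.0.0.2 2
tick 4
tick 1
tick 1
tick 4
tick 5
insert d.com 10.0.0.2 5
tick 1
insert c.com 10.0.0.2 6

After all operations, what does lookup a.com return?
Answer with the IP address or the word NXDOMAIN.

Answer: NXDOMAIN

Derivation:
Op 1: insert b.com -> 10.0.0.6 (expiry=0+5=5). clock=0
Op 2: tick 8 -> clock=8. purged={b.com}
Op 3: insert b.com -> 10.0.0.2 (expiry=8+2=10). clock=8
Op 4: tick 4 -> clock=12. purged={b.com}
Op 5: tick 1 -> clock=13.
Op 6: tick 1 -> clock=14.
Op 7: tick 4 -> clock=18.
Op 8: tick 5 -> clock=23.
Op 9: insert d.com -> 10.0.0.2 (expiry=23+5=28). clock=23
Op 10: tick 1 -> clock=24.
Op 11: insert c.com -> 10.0.0.2 (expiry=24+6=30). clock=24
lookup a.com: not in cache (expired or never inserted)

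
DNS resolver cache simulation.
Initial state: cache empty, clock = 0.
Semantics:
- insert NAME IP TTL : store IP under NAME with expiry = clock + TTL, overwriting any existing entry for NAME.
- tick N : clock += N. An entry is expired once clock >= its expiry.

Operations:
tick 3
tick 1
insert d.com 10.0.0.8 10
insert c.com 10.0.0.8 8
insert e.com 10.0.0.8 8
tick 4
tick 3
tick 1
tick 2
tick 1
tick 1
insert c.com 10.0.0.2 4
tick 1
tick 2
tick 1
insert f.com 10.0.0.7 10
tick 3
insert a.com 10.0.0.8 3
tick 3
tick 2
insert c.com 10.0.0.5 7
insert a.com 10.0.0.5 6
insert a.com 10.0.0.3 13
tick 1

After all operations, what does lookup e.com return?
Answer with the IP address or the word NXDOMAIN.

Op 1: tick 3 -> clock=3.
Op 2: tick 1 -> clock=4.
Op 3: insert d.com -> 10.0.0.8 (expiry=4+10=14). clock=4
Op 4: insert c.com -> 10.0.0.8 (expiry=4+8=12). clock=4
Op 5: insert e.com -> 10.0.0.8 (expiry=4+8=12). clock=4
Op 6: tick 4 -> clock=8.
Op 7: tick 3 -> clock=11.
Op 8: tick 1 -> clock=12. purged={c.com,e.com}
Op 9: tick 2 -> clock=14. purged={d.com}
Op 10: tick 1 -> clock=15.
Op 11: tick 1 -> clock=16.
Op 12: insert c.com -> 10.0.0.2 (expiry=16+4=20). clock=16
Op 13: tick 1 -> clock=17.
Op 14: tick 2 -> clock=19.
Op 15: tick 1 -> clock=20. purged={c.com}
Op 16: insert f.com -> 10.0.0.7 (expiry=20+10=30). clock=20
Op 17: tick 3 -> clock=23.
Op 18: insert a.com -> 10.0.0.8 (expiry=23+3=26). clock=23
Op 19: tick 3 -> clock=26. purged={a.com}
Op 20: tick 2 -> clock=28.
Op 21: insert c.com -> 10.0.0.5 (expiry=28+7=35). clock=28
Op 22: insert a.com -> 10.0.0.5 (expiry=28+6=34). clock=28
Op 23: insert a.com -> 10.0.0.3 (expiry=28+13=41). clock=28
Op 24: tick 1 -> clock=29.
lookup e.com: not in cache (expired or never inserted)

Answer: NXDOMAIN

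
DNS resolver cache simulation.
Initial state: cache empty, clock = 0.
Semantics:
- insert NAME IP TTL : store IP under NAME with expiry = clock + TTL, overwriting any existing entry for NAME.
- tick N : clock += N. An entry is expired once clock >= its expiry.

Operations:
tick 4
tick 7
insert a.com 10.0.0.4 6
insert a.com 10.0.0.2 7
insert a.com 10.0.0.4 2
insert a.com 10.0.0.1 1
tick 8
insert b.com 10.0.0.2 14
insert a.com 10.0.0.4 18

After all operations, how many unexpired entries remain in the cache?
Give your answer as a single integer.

Answer: 2

Derivation:
Op 1: tick 4 -> clock=4.
Op 2: tick 7 -> clock=11.
Op 3: insert a.com -> 10.0.0.4 (expiry=11+6=17). clock=11
Op 4: insert a.com -> 10.0.0.2 (expiry=11+7=18). clock=11
Op 5: insert a.com -> 10.0.0.4 (expiry=11+2=13). clock=11
Op 6: insert a.com -> 10.0.0.1 (expiry=11+1=12). clock=11
Op 7: tick 8 -> clock=19. purged={a.com}
Op 8: insert b.com -> 10.0.0.2 (expiry=19+14=33). clock=19
Op 9: insert a.com -> 10.0.0.4 (expiry=19+18=37). clock=19
Final cache (unexpired): {a.com,b.com} -> size=2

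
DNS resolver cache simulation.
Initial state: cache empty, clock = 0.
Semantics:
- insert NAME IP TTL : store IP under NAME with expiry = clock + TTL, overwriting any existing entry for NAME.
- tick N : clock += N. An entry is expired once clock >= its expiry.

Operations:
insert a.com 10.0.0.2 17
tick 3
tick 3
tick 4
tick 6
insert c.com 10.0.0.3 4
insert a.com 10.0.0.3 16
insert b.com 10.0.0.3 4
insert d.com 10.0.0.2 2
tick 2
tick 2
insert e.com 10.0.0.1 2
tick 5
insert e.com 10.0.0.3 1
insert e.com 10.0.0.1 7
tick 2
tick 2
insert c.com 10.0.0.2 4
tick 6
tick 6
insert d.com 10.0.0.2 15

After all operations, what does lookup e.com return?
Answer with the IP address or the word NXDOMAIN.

Answer: NXDOMAIN

Derivation:
Op 1: insert a.com -> 10.0.0.2 (expiry=0+17=17). clock=0
Op 2: tick 3 -> clock=3.
Op 3: tick 3 -> clock=6.
Op 4: tick 4 -> clock=10.
Op 5: tick 6 -> clock=16.
Op 6: insert c.com -> 10.0.0.3 (expiry=16+4=20). clock=16
Op 7: insert a.com -> 10.0.0.3 (expiry=16+16=32). clock=16
Op 8: insert b.com -> 10.0.0.3 (expiry=16+4=20). clock=16
Op 9: insert d.com -> 10.0.0.2 (expiry=16+2=18). clock=16
Op 10: tick 2 -> clock=18. purged={d.com}
Op 11: tick 2 -> clock=20. purged={b.com,c.com}
Op 12: insert e.com -> 10.0.0.1 (expiry=20+2=22). clock=20
Op 13: tick 5 -> clock=25. purged={e.com}
Op 14: insert e.com -> 10.0.0.3 (expiry=25+1=26). clock=25
Op 15: insert e.com -> 10.0.0.1 (expiry=25+7=32). clock=25
Op 16: tick 2 -> clock=27.
Op 17: tick 2 -> clock=29.
Op 18: insert c.com -> 10.0.0.2 (expiry=29+4=33). clock=29
Op 19: tick 6 -> clock=35. purged={a.com,c.com,e.com}
Op 20: tick 6 -> clock=41.
Op 21: insert d.com -> 10.0.0.2 (expiry=41+15=56). clock=41
lookup e.com: not in cache (expired or never inserted)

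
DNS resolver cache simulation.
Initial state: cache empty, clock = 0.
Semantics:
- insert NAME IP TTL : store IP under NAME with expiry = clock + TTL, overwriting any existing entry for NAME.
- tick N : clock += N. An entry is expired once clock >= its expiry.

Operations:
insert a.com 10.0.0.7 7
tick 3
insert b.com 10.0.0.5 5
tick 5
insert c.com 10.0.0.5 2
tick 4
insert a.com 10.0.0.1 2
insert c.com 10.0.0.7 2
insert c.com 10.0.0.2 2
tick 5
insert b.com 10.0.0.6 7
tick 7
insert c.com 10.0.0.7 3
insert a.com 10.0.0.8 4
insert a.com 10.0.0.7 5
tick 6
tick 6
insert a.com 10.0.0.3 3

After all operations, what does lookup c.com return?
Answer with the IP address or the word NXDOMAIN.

Op 1: insert a.com -> 10.0.0.7 (expiry=0+7=7). clock=0
Op 2: tick 3 -> clock=3.
Op 3: insert b.com -> 10.0.0.5 (expiry=3+5=8). clock=3
Op 4: tick 5 -> clock=8. purged={a.com,b.com}
Op 5: insert c.com -> 10.0.0.5 (expiry=8+2=10). clock=8
Op 6: tick 4 -> clock=12. purged={c.com}
Op 7: insert a.com -> 10.0.0.1 (expiry=12+2=14). clock=12
Op 8: insert c.com -> 10.0.0.7 (expiry=12+2=14). clock=12
Op 9: insert c.com -> 10.0.0.2 (expiry=12+2=14). clock=12
Op 10: tick 5 -> clock=17. purged={a.com,c.com}
Op 11: insert b.com -> 10.0.0.6 (expiry=17+7=24). clock=17
Op 12: tick 7 -> clock=24. purged={b.com}
Op 13: insert c.com -> 10.0.0.7 (expiry=24+3=27). clock=24
Op 14: insert a.com -> 10.0.0.8 (expiry=24+4=28). clock=24
Op 15: insert a.com -> 10.0.0.7 (expiry=24+5=29). clock=24
Op 16: tick 6 -> clock=30. purged={a.com,c.com}
Op 17: tick 6 -> clock=36.
Op 18: insert a.com -> 10.0.0.3 (expiry=36+3=39). clock=36
lookup c.com: not in cache (expired or never inserted)

Answer: NXDOMAIN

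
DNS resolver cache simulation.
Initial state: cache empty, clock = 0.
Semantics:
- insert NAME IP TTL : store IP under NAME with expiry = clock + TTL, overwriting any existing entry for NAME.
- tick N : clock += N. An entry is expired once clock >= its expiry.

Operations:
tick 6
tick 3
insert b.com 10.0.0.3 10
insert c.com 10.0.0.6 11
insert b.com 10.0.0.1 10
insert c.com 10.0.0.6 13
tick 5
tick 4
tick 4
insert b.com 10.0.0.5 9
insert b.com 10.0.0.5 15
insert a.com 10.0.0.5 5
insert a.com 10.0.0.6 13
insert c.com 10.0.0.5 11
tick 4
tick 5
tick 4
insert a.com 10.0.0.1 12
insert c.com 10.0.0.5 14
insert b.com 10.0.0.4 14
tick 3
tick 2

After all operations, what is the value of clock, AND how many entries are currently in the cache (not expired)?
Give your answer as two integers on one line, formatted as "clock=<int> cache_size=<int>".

Op 1: tick 6 -> clock=6.
Op 2: tick 3 -> clock=9.
Op 3: insert b.com -> 10.0.0.3 (expiry=9+10=19). clock=9
Op 4: insert c.com -> 10.0.0.6 (expiry=9+11=20). clock=9
Op 5: insert b.com -> 10.0.0.1 (expiry=9+10=19). clock=9
Op 6: insert c.com -> 10.0.0.6 (expiry=9+13=22). clock=9
Op 7: tick 5 -> clock=14.
Op 8: tick 4 -> clock=18.
Op 9: tick 4 -> clock=22. purged={b.com,c.com}
Op 10: insert b.com -> 10.0.0.5 (expiry=22+9=31). clock=22
Op 11: insert b.com -> 10.0.0.5 (expiry=22+15=37). clock=22
Op 12: insert a.com -> 10.0.0.5 (expiry=22+5=27). clock=22
Op 13: insert a.com -> 10.0.0.6 (expiry=22+13=35). clock=22
Op 14: insert c.com -> 10.0.0.5 (expiry=22+11=33). clock=22
Op 15: tick 4 -> clock=26.
Op 16: tick 5 -> clock=31.
Op 17: tick 4 -> clock=35. purged={a.com,c.com}
Op 18: insert a.com -> 10.0.0.1 (expiry=35+12=47). clock=35
Op 19: insert c.com -> 10.0.0.5 (expiry=35+14=49). clock=35
Op 20: insert b.com -> 10.0.0.4 (expiry=35+14=49). clock=35
Op 21: tick 3 -> clock=38.
Op 22: tick 2 -> clock=40.
Final clock = 40
Final cache (unexpired): {a.com,b.com,c.com} -> size=3

Answer: clock=40 cache_size=3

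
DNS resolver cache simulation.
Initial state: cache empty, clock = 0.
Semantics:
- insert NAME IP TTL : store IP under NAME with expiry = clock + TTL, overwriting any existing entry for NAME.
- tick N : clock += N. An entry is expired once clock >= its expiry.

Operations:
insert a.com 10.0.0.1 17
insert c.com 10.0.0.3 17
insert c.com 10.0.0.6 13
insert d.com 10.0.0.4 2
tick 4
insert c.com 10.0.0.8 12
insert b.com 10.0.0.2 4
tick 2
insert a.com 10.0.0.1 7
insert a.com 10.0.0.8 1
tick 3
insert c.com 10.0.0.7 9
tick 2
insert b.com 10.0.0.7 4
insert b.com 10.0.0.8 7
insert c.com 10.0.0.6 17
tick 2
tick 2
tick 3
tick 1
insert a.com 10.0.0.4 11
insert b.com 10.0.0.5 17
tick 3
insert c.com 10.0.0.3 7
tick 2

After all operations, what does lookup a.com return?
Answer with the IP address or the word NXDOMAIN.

Answer: 10.0.0.4

Derivation:
Op 1: insert a.com -> 10.0.0.1 (expiry=0+17=17). clock=0
Op 2: insert c.com -> 10.0.0.3 (expiry=0+17=17). clock=0
Op 3: insert c.com -> 10.0.0.6 (expiry=0+13=13). clock=0
Op 4: insert d.com -> 10.0.0.4 (expiry=0+2=2). clock=0
Op 5: tick 4 -> clock=4. purged={d.com}
Op 6: insert c.com -> 10.0.0.8 (expiry=4+12=16). clock=4
Op 7: insert b.com -> 10.0.0.2 (expiry=4+4=8). clock=4
Op 8: tick 2 -> clock=6.
Op 9: insert a.com -> 10.0.0.1 (expiry=6+7=13). clock=6
Op 10: insert a.com -> 10.0.0.8 (expiry=6+1=7). clock=6
Op 11: tick 3 -> clock=9. purged={a.com,b.com}
Op 12: insert c.com -> 10.0.0.7 (expiry=9+9=18). clock=9
Op 13: tick 2 -> clock=11.
Op 14: insert b.com -> 10.0.0.7 (expiry=11+4=15). clock=11
Op 15: insert b.com -> 10.0.0.8 (expiry=11+7=18). clock=11
Op 16: insert c.com -> 10.0.0.6 (expiry=11+17=28). clock=11
Op 17: tick 2 -> clock=13.
Op 18: tick 2 -> clock=15.
Op 19: tick 3 -> clock=18. purged={b.com}
Op 20: tick 1 -> clock=19.
Op 21: insert a.com -> 10.0.0.4 (expiry=19+11=30). clock=19
Op 22: insert b.com -> 10.0.0.5 (expiry=19+17=36). clock=19
Op 23: tick 3 -> clock=22.
Op 24: insert c.com -> 10.0.0.3 (expiry=22+7=29). clock=22
Op 25: tick 2 -> clock=24.
lookup a.com: present, ip=10.0.0.4 expiry=30 > clock=24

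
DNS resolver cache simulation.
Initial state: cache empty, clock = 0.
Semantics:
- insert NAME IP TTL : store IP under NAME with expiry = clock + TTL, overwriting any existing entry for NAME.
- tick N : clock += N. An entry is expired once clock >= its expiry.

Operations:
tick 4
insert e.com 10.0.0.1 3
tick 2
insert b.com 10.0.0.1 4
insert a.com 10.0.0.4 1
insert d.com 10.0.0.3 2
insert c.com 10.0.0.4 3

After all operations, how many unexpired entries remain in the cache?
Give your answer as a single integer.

Op 1: tick 4 -> clock=4.
Op 2: insert e.com -> 10.0.0.1 (expiry=4+3=7). clock=4
Op 3: tick 2 -> clock=6.
Op 4: insert b.com -> 10.0.0.1 (expiry=6+4=10). clock=6
Op 5: insert a.com -> 10.0.0.4 (expiry=6+1=7). clock=6
Op 6: insert d.com -> 10.0.0.3 (expiry=6+2=8). clock=6
Op 7: insert c.com -> 10.0.0.4 (expiry=6+3=9). clock=6
Final cache (unexpired): {a.com,b.com,c.com,d.com,e.com} -> size=5

Answer: 5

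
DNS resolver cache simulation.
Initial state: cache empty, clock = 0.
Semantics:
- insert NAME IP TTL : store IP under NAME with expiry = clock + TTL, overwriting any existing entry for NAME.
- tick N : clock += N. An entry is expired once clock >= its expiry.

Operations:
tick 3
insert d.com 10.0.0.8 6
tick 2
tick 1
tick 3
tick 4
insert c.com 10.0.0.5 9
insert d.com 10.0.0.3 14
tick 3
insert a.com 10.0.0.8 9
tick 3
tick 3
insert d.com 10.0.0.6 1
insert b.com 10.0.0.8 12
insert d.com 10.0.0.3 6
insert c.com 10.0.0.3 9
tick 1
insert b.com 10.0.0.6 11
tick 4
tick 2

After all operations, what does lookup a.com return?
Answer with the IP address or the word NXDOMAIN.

Answer: NXDOMAIN

Derivation:
Op 1: tick 3 -> clock=3.
Op 2: insert d.com -> 10.0.0.8 (expiry=3+6=9). clock=3
Op 3: tick 2 -> clock=5.
Op 4: tick 1 -> clock=6.
Op 5: tick 3 -> clock=9. purged={d.com}
Op 6: tick 4 -> clock=13.
Op 7: insert c.com -> 10.0.0.5 (expiry=13+9=22). clock=13
Op 8: insert d.com -> 10.0.0.3 (expiry=13+14=27). clock=13
Op 9: tick 3 -> clock=16.
Op 10: insert a.com -> 10.0.0.8 (expiry=16+9=25). clock=16
Op 11: tick 3 -> clock=19.
Op 12: tick 3 -> clock=22. purged={c.com}
Op 13: insert d.com -> 10.0.0.6 (expiry=22+1=23). clock=22
Op 14: insert b.com -> 10.0.0.8 (expiry=22+12=34). clock=22
Op 15: insert d.com -> 10.0.0.3 (expiry=22+6=28). clock=22
Op 16: insert c.com -> 10.0.0.3 (expiry=22+9=31). clock=22
Op 17: tick 1 -> clock=23.
Op 18: insert b.com -> 10.0.0.6 (expiry=23+11=34). clock=23
Op 19: tick 4 -> clock=27. purged={a.com}
Op 20: tick 2 -> clock=29. purged={d.com}
lookup a.com: not in cache (expired or never inserted)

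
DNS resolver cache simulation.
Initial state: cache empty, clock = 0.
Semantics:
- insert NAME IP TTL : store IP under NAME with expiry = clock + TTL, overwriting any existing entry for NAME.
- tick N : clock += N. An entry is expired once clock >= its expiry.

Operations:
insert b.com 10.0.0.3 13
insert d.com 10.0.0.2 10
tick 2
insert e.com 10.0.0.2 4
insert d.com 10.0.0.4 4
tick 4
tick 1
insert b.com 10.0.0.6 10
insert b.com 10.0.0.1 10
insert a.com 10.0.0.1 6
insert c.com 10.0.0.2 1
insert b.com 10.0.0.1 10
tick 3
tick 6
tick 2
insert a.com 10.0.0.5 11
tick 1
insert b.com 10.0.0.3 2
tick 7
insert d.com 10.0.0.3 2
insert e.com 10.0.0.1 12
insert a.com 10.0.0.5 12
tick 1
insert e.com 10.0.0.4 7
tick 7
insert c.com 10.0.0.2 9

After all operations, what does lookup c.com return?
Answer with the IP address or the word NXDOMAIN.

Op 1: insert b.com -> 10.0.0.3 (expiry=0+13=13). clock=0
Op 2: insert d.com -> 10.0.0.2 (expiry=0+10=10). clock=0
Op 3: tick 2 -> clock=2.
Op 4: insert e.com -> 10.0.0.2 (expiry=2+4=6). clock=2
Op 5: insert d.com -> 10.0.0.4 (expiry=2+4=6). clock=2
Op 6: tick 4 -> clock=6. purged={d.com,e.com}
Op 7: tick 1 -> clock=7.
Op 8: insert b.com -> 10.0.0.6 (expiry=7+10=17). clock=7
Op 9: insert b.com -> 10.0.0.1 (expiry=7+10=17). clock=7
Op 10: insert a.com -> 10.0.0.1 (expiry=7+6=13). clock=7
Op 11: insert c.com -> 10.0.0.2 (expiry=7+1=8). clock=7
Op 12: insert b.com -> 10.0.0.1 (expiry=7+10=17). clock=7
Op 13: tick 3 -> clock=10. purged={c.com}
Op 14: tick 6 -> clock=16. purged={a.com}
Op 15: tick 2 -> clock=18. purged={b.com}
Op 16: insert a.com -> 10.0.0.5 (expiry=18+11=29). clock=18
Op 17: tick 1 -> clock=19.
Op 18: insert b.com -> 10.0.0.3 (expiry=19+2=21). clock=19
Op 19: tick 7 -> clock=26. purged={b.com}
Op 20: insert d.com -> 10.0.0.3 (expiry=26+2=28). clock=26
Op 21: insert e.com -> 10.0.0.1 (expiry=26+12=38). clock=26
Op 22: insert a.com -> 10.0.0.5 (expiry=26+12=38). clock=26
Op 23: tick 1 -> clock=27.
Op 24: insert e.com -> 10.0.0.4 (expiry=27+7=34). clock=27
Op 25: tick 7 -> clock=34. purged={d.com,e.com}
Op 26: insert c.com -> 10.0.0.2 (expiry=34+9=43). clock=34
lookup c.com: present, ip=10.0.0.2 expiry=43 > clock=34

Answer: 10.0.0.2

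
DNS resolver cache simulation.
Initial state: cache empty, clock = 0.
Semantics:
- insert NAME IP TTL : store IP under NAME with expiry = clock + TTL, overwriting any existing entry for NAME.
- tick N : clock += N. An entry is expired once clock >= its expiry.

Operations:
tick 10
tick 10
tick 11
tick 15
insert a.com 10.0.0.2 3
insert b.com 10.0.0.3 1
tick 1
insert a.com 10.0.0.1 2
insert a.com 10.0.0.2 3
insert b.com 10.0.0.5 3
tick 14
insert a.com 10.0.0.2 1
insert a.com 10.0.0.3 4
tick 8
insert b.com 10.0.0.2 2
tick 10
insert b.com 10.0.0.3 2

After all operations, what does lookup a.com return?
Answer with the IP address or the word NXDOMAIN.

Answer: NXDOMAIN

Derivation:
Op 1: tick 10 -> clock=10.
Op 2: tick 10 -> clock=20.
Op 3: tick 11 -> clock=31.
Op 4: tick 15 -> clock=46.
Op 5: insert a.com -> 10.0.0.2 (expiry=46+3=49). clock=46
Op 6: insert b.com -> 10.0.0.3 (expiry=46+1=47). clock=46
Op 7: tick 1 -> clock=47. purged={b.com}
Op 8: insert a.com -> 10.0.0.1 (expiry=47+2=49). clock=47
Op 9: insert a.com -> 10.0.0.2 (expiry=47+3=50). clock=47
Op 10: insert b.com -> 10.0.0.5 (expiry=47+3=50). clock=47
Op 11: tick 14 -> clock=61. purged={a.com,b.com}
Op 12: insert a.com -> 10.0.0.2 (expiry=61+1=62). clock=61
Op 13: insert a.com -> 10.0.0.3 (expiry=61+4=65). clock=61
Op 14: tick 8 -> clock=69. purged={a.com}
Op 15: insert b.com -> 10.0.0.2 (expiry=69+2=71). clock=69
Op 16: tick 10 -> clock=79. purged={b.com}
Op 17: insert b.com -> 10.0.0.3 (expiry=79+2=81). clock=79
lookup a.com: not in cache (expired or never inserted)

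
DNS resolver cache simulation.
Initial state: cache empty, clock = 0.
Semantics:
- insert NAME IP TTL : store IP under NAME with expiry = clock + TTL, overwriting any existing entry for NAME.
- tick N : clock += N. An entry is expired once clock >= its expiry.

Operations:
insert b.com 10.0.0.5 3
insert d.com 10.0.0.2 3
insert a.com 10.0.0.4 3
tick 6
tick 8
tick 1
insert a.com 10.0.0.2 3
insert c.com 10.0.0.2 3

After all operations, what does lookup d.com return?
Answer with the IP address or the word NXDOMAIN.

Op 1: insert b.com -> 10.0.0.5 (expiry=0+3=3). clock=0
Op 2: insert d.com -> 10.0.0.2 (expiry=0+3=3). clock=0
Op 3: insert a.com -> 10.0.0.4 (expiry=0+3=3). clock=0
Op 4: tick 6 -> clock=6. purged={a.com,b.com,d.com}
Op 5: tick 8 -> clock=14.
Op 6: tick 1 -> clock=15.
Op 7: insert a.com -> 10.0.0.2 (expiry=15+3=18). clock=15
Op 8: insert c.com -> 10.0.0.2 (expiry=15+3=18). clock=15
lookup d.com: not in cache (expired or never inserted)

Answer: NXDOMAIN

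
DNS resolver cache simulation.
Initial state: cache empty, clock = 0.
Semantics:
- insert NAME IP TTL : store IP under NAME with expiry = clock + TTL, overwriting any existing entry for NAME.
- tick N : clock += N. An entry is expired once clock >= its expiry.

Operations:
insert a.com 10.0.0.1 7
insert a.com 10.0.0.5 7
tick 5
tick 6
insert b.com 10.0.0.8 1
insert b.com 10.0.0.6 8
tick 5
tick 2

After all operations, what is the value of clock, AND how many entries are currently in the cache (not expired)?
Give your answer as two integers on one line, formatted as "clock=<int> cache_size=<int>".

Op 1: insert a.com -> 10.0.0.1 (expiry=0+7=7). clock=0
Op 2: insert a.com -> 10.0.0.5 (expiry=0+7=7). clock=0
Op 3: tick 5 -> clock=5.
Op 4: tick 6 -> clock=11. purged={a.com}
Op 5: insert b.com -> 10.0.0.8 (expiry=11+1=12). clock=11
Op 6: insert b.com -> 10.0.0.6 (expiry=11+8=19). clock=11
Op 7: tick 5 -> clock=16.
Op 8: tick 2 -> clock=18.
Final clock = 18
Final cache (unexpired): {b.com} -> size=1

Answer: clock=18 cache_size=1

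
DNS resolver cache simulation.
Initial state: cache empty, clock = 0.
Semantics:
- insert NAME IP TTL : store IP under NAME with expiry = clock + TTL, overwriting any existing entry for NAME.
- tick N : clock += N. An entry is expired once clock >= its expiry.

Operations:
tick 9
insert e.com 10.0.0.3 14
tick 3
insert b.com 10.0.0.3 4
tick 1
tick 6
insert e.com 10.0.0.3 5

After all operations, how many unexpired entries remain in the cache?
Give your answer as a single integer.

Answer: 1

Derivation:
Op 1: tick 9 -> clock=9.
Op 2: insert e.com -> 10.0.0.3 (expiry=9+14=23). clock=9
Op 3: tick 3 -> clock=12.
Op 4: insert b.com -> 10.0.0.3 (expiry=12+4=16). clock=12
Op 5: tick 1 -> clock=13.
Op 6: tick 6 -> clock=19. purged={b.com}
Op 7: insert e.com -> 10.0.0.3 (expiry=19+5=24). clock=19
Final cache (unexpired): {e.com} -> size=1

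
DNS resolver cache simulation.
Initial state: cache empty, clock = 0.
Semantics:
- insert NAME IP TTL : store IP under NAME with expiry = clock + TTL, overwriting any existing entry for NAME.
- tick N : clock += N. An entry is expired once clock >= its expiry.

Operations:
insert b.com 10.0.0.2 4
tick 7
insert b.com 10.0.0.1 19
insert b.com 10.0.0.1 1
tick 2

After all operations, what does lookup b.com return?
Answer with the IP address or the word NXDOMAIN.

Answer: NXDOMAIN

Derivation:
Op 1: insert b.com -> 10.0.0.2 (expiry=0+4=4). clock=0
Op 2: tick 7 -> clock=7. purged={b.com}
Op 3: insert b.com -> 10.0.0.1 (expiry=7+19=26). clock=7
Op 4: insert b.com -> 10.0.0.1 (expiry=7+1=8). clock=7
Op 5: tick 2 -> clock=9. purged={b.com}
lookup b.com: not in cache (expired or never inserted)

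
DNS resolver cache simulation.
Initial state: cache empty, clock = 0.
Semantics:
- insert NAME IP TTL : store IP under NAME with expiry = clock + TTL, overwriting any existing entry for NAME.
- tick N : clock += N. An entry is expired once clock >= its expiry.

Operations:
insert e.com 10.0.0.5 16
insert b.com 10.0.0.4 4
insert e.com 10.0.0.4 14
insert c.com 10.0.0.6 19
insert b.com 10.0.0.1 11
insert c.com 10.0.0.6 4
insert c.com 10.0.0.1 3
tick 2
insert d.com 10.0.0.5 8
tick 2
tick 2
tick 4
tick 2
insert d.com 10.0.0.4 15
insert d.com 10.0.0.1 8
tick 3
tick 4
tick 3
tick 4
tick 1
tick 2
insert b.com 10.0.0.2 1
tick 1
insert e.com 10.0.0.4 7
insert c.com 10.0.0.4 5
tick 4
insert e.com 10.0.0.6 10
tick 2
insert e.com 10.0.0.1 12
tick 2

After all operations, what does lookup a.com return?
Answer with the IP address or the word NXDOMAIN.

Op 1: insert e.com -> 10.0.0.5 (expiry=0+16=16). clock=0
Op 2: insert b.com -> 10.0.0.4 (expiry=0+4=4). clock=0
Op 3: insert e.com -> 10.0.0.4 (expiry=0+14=14). clock=0
Op 4: insert c.com -> 10.0.0.6 (expiry=0+19=19). clock=0
Op 5: insert b.com -> 10.0.0.1 (expiry=0+11=11). clock=0
Op 6: insert c.com -> 10.0.0.6 (expiry=0+4=4). clock=0
Op 7: insert c.com -> 10.0.0.1 (expiry=0+3=3). clock=0
Op 8: tick 2 -> clock=2.
Op 9: insert d.com -> 10.0.0.5 (expiry=2+8=10). clock=2
Op 10: tick 2 -> clock=4. purged={c.com}
Op 11: tick 2 -> clock=6.
Op 12: tick 4 -> clock=10. purged={d.com}
Op 13: tick 2 -> clock=12. purged={b.com}
Op 14: insert d.com -> 10.0.0.4 (expiry=12+15=27). clock=12
Op 15: insert d.com -> 10.0.0.1 (expiry=12+8=20). clock=12
Op 16: tick 3 -> clock=15. purged={e.com}
Op 17: tick 4 -> clock=19.
Op 18: tick 3 -> clock=22. purged={d.com}
Op 19: tick 4 -> clock=26.
Op 20: tick 1 -> clock=27.
Op 21: tick 2 -> clock=29.
Op 22: insert b.com -> 10.0.0.2 (expiry=29+1=30). clock=29
Op 23: tick 1 -> clock=30. purged={b.com}
Op 24: insert e.com -> 10.0.0.4 (expiry=30+7=37). clock=30
Op 25: insert c.com -> 10.0.0.4 (expiry=30+5=35). clock=30
Op 26: tick 4 -> clock=34.
Op 27: insert e.com -> 10.0.0.6 (expiry=34+10=44). clock=34
Op 28: tick 2 -> clock=36. purged={c.com}
Op 29: insert e.com -> 10.0.0.1 (expiry=36+12=48). clock=36
Op 30: tick 2 -> clock=38.
lookup a.com: not in cache (expired or never inserted)

Answer: NXDOMAIN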